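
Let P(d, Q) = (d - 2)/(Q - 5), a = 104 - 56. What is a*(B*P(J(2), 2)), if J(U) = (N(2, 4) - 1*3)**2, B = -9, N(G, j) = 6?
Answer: 1008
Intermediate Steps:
J(U) = 9 (J(U) = (6 - 1*3)**2 = (6 - 3)**2 = 3**2 = 9)
a = 48
P(d, Q) = (-2 + d)/(-5 + Q)
a*(B*P(J(2), 2)) = 48*(-9*(-2 + 9)/(-5 + 2)) = 48*(-9*7/(-3)) = 48*(-(-3)*7) = 48*(-9*(-7/3)) = 48*21 = 1008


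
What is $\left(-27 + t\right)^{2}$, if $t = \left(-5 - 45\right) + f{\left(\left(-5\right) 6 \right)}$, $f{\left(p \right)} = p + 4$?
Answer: $10609$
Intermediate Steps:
$f{\left(p \right)} = 4 + p$
$t = -76$ ($t = \left(-5 - 45\right) + \left(4 - 30\right) = -50 + \left(4 - 30\right) = -50 - 26 = -76$)
$\left(-27 + t\right)^{2} = \left(-27 - 76\right)^{2} = \left(-103\right)^{2} = 10609$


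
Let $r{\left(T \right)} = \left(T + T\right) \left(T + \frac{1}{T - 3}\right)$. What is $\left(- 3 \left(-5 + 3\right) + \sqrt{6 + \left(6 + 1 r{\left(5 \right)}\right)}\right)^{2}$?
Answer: $103 + 12 \sqrt{67} \approx 201.22$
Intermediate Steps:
$r{\left(T \right)} = 2 T \left(T + \frac{1}{-3 + T}\right)$
$\left(- 3 \left(-5 + 3\right) + \sqrt{6 + \left(6 + 1 r{\left(5 \right)}\right)}\right)^{2} = \left(- 3 \left(-5 + 3\right) + \sqrt{6 + \left(6 + 1 \cdot 2 \cdot 5 \frac{1}{-3 + 5} \left(1 + 5^{2} - 15\right)\right)}\right)^{2} = \left(\left(-3\right) \left(-2\right) + \sqrt{6 + \left(6 + 1 \cdot 2 \cdot 5 \cdot \frac{1}{2} \left(1 + 25 - 15\right)\right)}\right)^{2} = \left(6 + \sqrt{6 + \left(6 + 1 \cdot 2 \cdot 5 \cdot \frac{1}{2} \cdot 11\right)}\right)^{2} = \left(6 + \sqrt{6 + \left(6 + 1 \cdot 55\right)}\right)^{2} = \left(6 + \sqrt{6 + \left(6 + 55\right)}\right)^{2} = \left(6 + \sqrt{6 + 61}\right)^{2} = \left(6 + \sqrt{67}\right)^{2}$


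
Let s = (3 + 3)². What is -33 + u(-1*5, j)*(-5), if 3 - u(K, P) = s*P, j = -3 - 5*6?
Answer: -5988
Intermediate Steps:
j = -33 (j = -3 - 30 = -33)
s = 36 (s = 6² = 36)
u(K, P) = 3 - 36*P
-33 + u(-1*5, j)*(-5) = -33 + (3 - 36*(-33))*(-5) = -33 + (3 + 1188)*(-5) = -33 + 1191*(-5) = -33 - 5955 = -5988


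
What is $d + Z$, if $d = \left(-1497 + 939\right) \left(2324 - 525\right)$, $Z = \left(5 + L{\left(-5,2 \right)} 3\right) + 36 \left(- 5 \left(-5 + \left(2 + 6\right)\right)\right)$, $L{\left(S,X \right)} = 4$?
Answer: $-1004365$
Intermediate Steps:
$Z = -523$ ($Z = \left(5 + 4 \cdot 3\right) + 36 \left(- 5 \left(-5 + \left(2 + 6\right)\right)\right) = \left(5 + 12\right) + 36 \left(- 5 \left(-5 + 8\right)\right) = 17 + 36 \left(\left(-5\right) 3\right) = 17 + 36 \left(-15\right) = 17 - 540 = -523$)
$d = -1003842$ ($d = \left(-558\right) 1799 = -1003842$)
$d + Z = -1003842 - 523 = -1004365$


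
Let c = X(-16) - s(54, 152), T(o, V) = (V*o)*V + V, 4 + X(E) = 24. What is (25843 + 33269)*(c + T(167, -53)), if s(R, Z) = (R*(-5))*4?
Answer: 27791506800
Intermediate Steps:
X(E) = 20 (X(E) = -4 + 24 = 20)
s(R, Z) = -20*R (s(R, Z) = -5*R*4 = -20*R)
T(o, V) = V + o*V² (T(o, V) = o*V² + V = V + o*V²)
c = 1100 (c = 20 - (-20)*54 = 20 - 1*(-1080) = 20 + 1080 = 1100)
(25843 + 33269)*(c + T(167, -53)) = (25843 + 33269)*(1100 - 53*(1 - 53*167)) = 59112*(1100 - 53*(1 - 8851)) = 59112*(1100 - 53*(-8850)) = 59112*(1100 + 469050) = 59112*470150 = 27791506800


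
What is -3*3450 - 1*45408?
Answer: -55758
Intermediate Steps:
-3*3450 - 1*45408 = -10350 - 45408 = -55758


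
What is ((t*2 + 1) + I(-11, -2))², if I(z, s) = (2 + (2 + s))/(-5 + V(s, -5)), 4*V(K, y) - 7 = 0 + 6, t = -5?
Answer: 5041/49 ≈ 102.88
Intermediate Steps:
V(K, y) = 13/4 (V(K, y) = 7/4 + (0 + 6)/4 = 7/4 + (¼)*6 = 7/4 + 3/2 = 13/4)
I(z, s) = -16/7 - 4*s/7 (I(z, s) = (2 + (2 + s))/(-5 + 13/4) = (4 + s)/(-7/4) = (4 + s)*(-4/7) = -16/7 - 4*s/7)
((t*2 + 1) + I(-11, -2))² = ((-5*2 + 1) + (-16/7 - 4/7*(-2)))² = ((-10 + 1) + (-16/7 + 8/7))² = (-9 - 8/7)² = (-71/7)² = 5041/49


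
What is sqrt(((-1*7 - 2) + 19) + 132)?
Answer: sqrt(142) ≈ 11.916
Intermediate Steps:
sqrt(((-1*7 - 2) + 19) + 132) = sqrt(((-7 - 2) + 19) + 132) = sqrt((-9 + 19) + 132) = sqrt(10 + 132) = sqrt(142)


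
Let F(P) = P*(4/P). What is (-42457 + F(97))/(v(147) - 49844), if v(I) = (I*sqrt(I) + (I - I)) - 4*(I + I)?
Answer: 2165952060/2599863877 + 43684137*sqrt(3)/2599863877 ≈ 0.86220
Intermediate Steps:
F(P) = 4
v(I) = I**(3/2) - 8*I (v(I) = (I**(3/2) + 0) - 8*I = I**(3/2) - 8*I)
(-42457 + F(97))/(v(147) - 49844) = (-42457 + 4)/((147**(3/2) - 8*147) - 49844) = -42453/((1029*sqrt(3) - 1176) - 49844) = -42453/((-1176 + 1029*sqrt(3)) - 49844) = -42453/(-51020 + 1029*sqrt(3))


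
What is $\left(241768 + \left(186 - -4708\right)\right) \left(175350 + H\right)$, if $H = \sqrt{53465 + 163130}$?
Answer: $43252181700 + 246662 \sqrt{216595} \approx 4.3367 \cdot 10^{10}$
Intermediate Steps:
$H = \sqrt{216595} \approx 465.4$
$\left(241768 + \left(186 - -4708\right)\right) \left(175350 + H\right) = \left(241768 + \left(186 - -4708\right)\right) \left(175350 + \sqrt{216595}\right) = \left(241768 + \left(186 + 4708\right)\right) \left(175350 + \sqrt{216595}\right) = \left(241768 + 4894\right) \left(175350 + \sqrt{216595}\right) = 246662 \left(175350 + \sqrt{216595}\right) = 43252181700 + 246662 \sqrt{216595}$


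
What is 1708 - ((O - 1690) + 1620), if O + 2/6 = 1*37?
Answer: 5224/3 ≈ 1741.3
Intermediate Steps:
O = 110/3 (O = -⅓ + 1*37 = -⅓ + 37 = 110/3 ≈ 36.667)
1708 - ((O - 1690) + 1620) = 1708 - ((110/3 - 1690) + 1620) = 1708 - (-4960/3 + 1620) = 1708 - 1*(-100/3) = 1708 + 100/3 = 5224/3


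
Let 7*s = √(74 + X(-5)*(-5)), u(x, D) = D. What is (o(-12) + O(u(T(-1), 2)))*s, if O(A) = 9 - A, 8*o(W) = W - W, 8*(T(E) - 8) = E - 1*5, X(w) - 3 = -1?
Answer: 8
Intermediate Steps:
X(w) = 2 (X(w) = 3 - 1 = 2)
T(E) = 59/8 + E/8 (T(E) = 8 + (E - 1*5)/8 = 8 + (E - 5)/8 = 8 + (-5 + E)/8 = 8 + (-5/8 + E/8) = 59/8 + E/8)
o(W) = 0 (o(W) = (W - W)/8 = (⅛)*0 = 0)
s = 8/7 (s = √(74 + 2*(-5))/7 = √(74 - 10)/7 = √64/7 = (⅐)*8 = 8/7 ≈ 1.1429)
(o(-12) + O(u(T(-1), 2)))*s = (0 + (9 - 1*2))*(8/7) = (0 + (9 - 2))*(8/7) = (0 + 7)*(8/7) = 7*(8/7) = 8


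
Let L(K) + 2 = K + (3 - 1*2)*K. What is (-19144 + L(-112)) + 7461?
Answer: -11909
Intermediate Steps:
L(K) = -2 + 2*K (L(K) = -2 + (K + (3 - 1*2)*K) = -2 + (K + (3 - 2)*K) = -2 + (K + 1*K) = -2 + (K + K) = -2 + 2*K)
(-19144 + L(-112)) + 7461 = (-19144 + (-2 + 2*(-112))) + 7461 = (-19144 + (-2 - 224)) + 7461 = (-19144 - 226) + 7461 = -19370 + 7461 = -11909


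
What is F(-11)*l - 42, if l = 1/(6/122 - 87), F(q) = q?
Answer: -222097/5304 ≈ -41.873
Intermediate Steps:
l = -61/5304 (l = 1/(6*(1/122) - 87) = 1/(3/61 - 87) = 1/(-5304/61) = -61/5304 ≈ -0.011501)
F(-11)*l - 42 = -11*(-61/5304) - 42 = 671/5304 - 42 = -222097/5304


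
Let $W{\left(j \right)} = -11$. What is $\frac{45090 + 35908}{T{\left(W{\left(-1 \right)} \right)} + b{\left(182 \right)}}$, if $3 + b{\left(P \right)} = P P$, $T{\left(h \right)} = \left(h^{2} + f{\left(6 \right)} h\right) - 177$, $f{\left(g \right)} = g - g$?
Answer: $\frac{80998}{33065} \approx 2.4497$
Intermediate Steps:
$f{\left(g \right)} = 0$
$T{\left(h \right)} = -177 + h^{2}$ ($T{\left(h \right)} = \left(h^{2} + 0 h\right) - 177 = \left(h^{2} + 0\right) - 177 = h^{2} - 177 = -177 + h^{2}$)
$b{\left(P \right)} = -3 + P^{2}$ ($b{\left(P \right)} = -3 + P P = -3 + P^{2}$)
$\frac{45090 + 35908}{T{\left(W{\left(-1 \right)} \right)} + b{\left(182 \right)}} = \frac{45090 + 35908}{\left(-177 + \left(-11\right)^{2}\right) - \left(3 - 182^{2}\right)} = \frac{80998}{\left(-177 + 121\right) + \left(-3 + 33124\right)} = \frac{80998}{-56 + 33121} = \frac{80998}{33065}$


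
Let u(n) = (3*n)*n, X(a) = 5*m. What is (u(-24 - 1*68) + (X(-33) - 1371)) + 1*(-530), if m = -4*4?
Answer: 23411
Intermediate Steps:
m = -16
X(a) = -80 (X(a) = 5*(-16) = -80)
u(n) = 3*n²
(u(-24 - 1*68) + (X(-33) - 1371)) + 1*(-530) = (3*(-24 - 1*68)² + (-80 - 1371)) + 1*(-530) = (3*(-24 - 68)² - 1451) - 530 = (3*(-92)² - 1451) - 530 = (3*8464 - 1451) - 530 = (25392 - 1451) - 530 = 23941 - 530 = 23411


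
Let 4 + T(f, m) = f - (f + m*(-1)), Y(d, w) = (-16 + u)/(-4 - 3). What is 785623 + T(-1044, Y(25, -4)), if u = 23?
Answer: 785618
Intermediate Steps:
Y(d, w) = -1 (Y(d, w) = (-16 + 23)/(-4 - 3) = 7/(-7) = 7*(-1/7) = -1)
T(f, m) = -4 + m (T(f, m) = -4 + (f - (f + m*(-1))) = -4 + (f - (f - m)) = -4 + (f + (m - f)) = -4 + m)
785623 + T(-1044, Y(25, -4)) = 785623 + (-4 - 1) = 785623 - 5 = 785618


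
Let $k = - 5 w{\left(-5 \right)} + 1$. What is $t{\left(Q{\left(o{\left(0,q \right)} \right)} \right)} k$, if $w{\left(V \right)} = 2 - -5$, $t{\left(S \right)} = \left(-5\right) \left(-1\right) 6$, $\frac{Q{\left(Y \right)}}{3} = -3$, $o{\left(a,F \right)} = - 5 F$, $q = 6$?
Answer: $-1020$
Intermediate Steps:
$Q{\left(Y \right)} = -9$ ($Q{\left(Y \right)} = 3 \left(-3\right) = -9$)
$t{\left(S \right)} = 30$ ($t{\left(S \right)} = 5 \cdot 6 = 30$)
$w{\left(V \right)} = 7$ ($w{\left(V \right)} = 2 + 5 = 7$)
$k = -34$ ($k = \left(-5\right) 7 + 1 = -35 + 1 = -34$)
$t{\left(Q{\left(o{\left(0,q \right)} \right)} \right)} k = 30 \left(-34\right) = -1020$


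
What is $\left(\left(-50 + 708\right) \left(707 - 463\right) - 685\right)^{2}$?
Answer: $25557457689$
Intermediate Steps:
$\left(\left(-50 + 708\right) \left(707 - 463\right) - 685\right)^{2} = \left(658 \cdot 244 - 685\right)^{2} = \left(160552 - 685\right)^{2} = 159867^{2} = 25557457689$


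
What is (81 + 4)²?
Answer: 7225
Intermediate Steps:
(81 + 4)² = 85² = 7225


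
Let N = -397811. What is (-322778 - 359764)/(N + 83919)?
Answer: 341271/156946 ≈ 2.1744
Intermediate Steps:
(-322778 - 359764)/(N + 83919) = (-322778 - 359764)/(-397811 + 83919) = -682542/(-313892) = -682542*(-1/313892) = 341271/156946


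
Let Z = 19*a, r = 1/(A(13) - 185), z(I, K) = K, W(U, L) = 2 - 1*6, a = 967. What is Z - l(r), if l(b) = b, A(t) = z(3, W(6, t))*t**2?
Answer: 15819154/861 ≈ 18373.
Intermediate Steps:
W(U, L) = -4 (W(U, L) = 2 - 6 = -4)
A(t) = -4*t**2
r = -1/861 (r = 1/(-4*13**2 - 185) = 1/(-4*169 - 185) = 1/(-676 - 185) = 1/(-861) = -1/861 ≈ -0.0011614)
Z = 18373 (Z = 19*967 = 18373)
Z - l(r) = 18373 - 1*(-1/861) = 18373 + 1/861 = 15819154/861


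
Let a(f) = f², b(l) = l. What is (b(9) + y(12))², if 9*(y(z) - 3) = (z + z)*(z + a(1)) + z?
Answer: 2304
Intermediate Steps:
y(z) = 3 + z/9 + 2*z*(1 + z)/9 (y(z) = 3 + ((z + z)*(z + 1²) + z)/9 = 3 + ((2*z)*(z + 1) + z)/9 = 3 + ((2*z)*(1 + z) + z)/9 = 3 + (2*z*(1 + z) + z)/9 = 3 + (z + 2*z*(1 + z))/9 = 3 + (z/9 + 2*z*(1 + z)/9) = 3 + z/9 + 2*z*(1 + z)/9)
(b(9) + y(12))² = (9 + (3 + (⅓)*12 + (2/9)*12²))² = (9 + (3 + 4 + (2/9)*144))² = (9 + (3 + 4 + 32))² = (9 + 39)² = 48² = 2304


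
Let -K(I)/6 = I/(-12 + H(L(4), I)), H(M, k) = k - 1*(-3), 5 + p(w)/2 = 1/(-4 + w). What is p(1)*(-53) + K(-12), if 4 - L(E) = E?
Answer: 11800/21 ≈ 561.90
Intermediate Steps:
p(w) = -10 + 2/(-4 + w)
L(E) = 4 - E
H(M, k) = 3 + k (H(M, k) = k + 3 = 3 + k)
K(I) = -6*I/(-9 + I) (K(I) = -6*I/(-12 + (3 + I)) = -6*I/(-9 + I))
p(1)*(-53) + K(-12) = (2*(21 - 5*1)/(-4 + 1))*(-53) - 6*(-12)/(-9 - 12) = (2*(21 - 5)/(-3))*(-53) - 6*(-12)/(-21) = (2*(-⅓)*16)*(-53) - 6*(-12)*(-1/21) = -32/3*(-53) - 24/7 = 1696/3 - 24/7 = 11800/21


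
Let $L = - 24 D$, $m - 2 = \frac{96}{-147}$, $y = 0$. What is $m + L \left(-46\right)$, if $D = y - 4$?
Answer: $- \frac{216318}{49} \approx -4414.7$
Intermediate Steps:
$m = \frac{66}{49}$ ($m = 2 + \frac{96}{-147} = 2 + 96 \left(- \frac{1}{147}\right) = 2 - \frac{32}{49} = \frac{66}{49} \approx 1.3469$)
$D = -4$ ($D = 0 - 4 = -4$)
$L = 96$ ($L = \left(-24\right) \left(-4\right) = 96$)
$m + L \left(-46\right) = \frac{66}{49} + 96 \left(-46\right) = \frac{66}{49} - 4416 = - \frac{216318}{49}$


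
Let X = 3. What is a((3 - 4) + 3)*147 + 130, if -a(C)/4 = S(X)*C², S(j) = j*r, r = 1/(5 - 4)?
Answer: -6926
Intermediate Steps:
r = 1 (r = 1/1 = 1)
S(j) = j (S(j) = j*1 = j)
a(C) = -12*C²
a((3 - 4) + 3)*147 + 130 = -12*((3 - 4) + 3)²*147 + 130 = -12*(-1 + 3)²*147 + 130 = -12*2²*147 + 130 = -12*4*147 + 130 = -48*147 + 130 = -7056 + 130 = -6926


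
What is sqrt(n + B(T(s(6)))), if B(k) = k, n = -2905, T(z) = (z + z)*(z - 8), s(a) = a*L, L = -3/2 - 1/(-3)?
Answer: 7*I*sqrt(55) ≈ 51.913*I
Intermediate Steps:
L = -7/6 (L = -3*1/2 - 1*(-1/3) = -3/2 + 1/3 = -7/6 ≈ -1.1667)
s(a) = -7*a/6 (s(a) = a*(-7/6) = -7*a/6)
T(z) = 2*z*(-8 + z) (T(z) = (2*z)*(-8 + z) = 2*z*(-8 + z))
sqrt(n + B(T(s(6)))) = sqrt(-2905 + 2*(-7/6*6)*(-8 - 7/6*6)) = sqrt(-2905 + 2*(-7)*(-8 - 7)) = sqrt(-2905 + 2*(-7)*(-15)) = sqrt(-2905 + 210) = sqrt(-2695) = 7*I*sqrt(55)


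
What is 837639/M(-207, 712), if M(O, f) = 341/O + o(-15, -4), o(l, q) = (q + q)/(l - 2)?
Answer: -2947651641/4141 ≈ -7.1182e+5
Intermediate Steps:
o(l, q) = 2*q/(-2 + l) (o(l, q) = (2*q)/(-2 + l) = 2*q/(-2 + l))
M(O, f) = 8/17 + 341/O (M(O, f) = 341/O + 2*(-4)/(-2 - 15) = 341/O + 2*(-4)/(-17) = 341/O + 2*(-4)*(-1/17) = 341/O + 8/17 = 8/17 + 341/O)
837639/M(-207, 712) = 837639/(8/17 + 341/(-207)) = 837639/(8/17 + 341*(-1/207)) = 837639/(8/17 - 341/207) = 837639/(-4141/3519) = 837639*(-3519/4141) = -2947651641/4141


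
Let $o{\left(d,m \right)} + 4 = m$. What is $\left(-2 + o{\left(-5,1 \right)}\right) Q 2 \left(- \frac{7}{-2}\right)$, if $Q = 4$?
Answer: $-140$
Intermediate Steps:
$o{\left(d,m \right)} = -4 + m$
$\left(-2 + o{\left(-5,1 \right)}\right) Q 2 \left(- \frac{7}{-2}\right) = \left(-2 + \left(-4 + 1\right)\right) 4 \cdot 2 \left(- \frac{7}{-2}\right) = \left(-2 - 3\right) 4 \cdot 2 \left(\left(-7\right) \left(- \frac{1}{2}\right)\right) = \left(-5\right) 4 \cdot 2 \cdot \frac{7}{2} = \left(-20\right) 2 \cdot \frac{7}{2} = \left(-40\right) \frac{7}{2} = -140$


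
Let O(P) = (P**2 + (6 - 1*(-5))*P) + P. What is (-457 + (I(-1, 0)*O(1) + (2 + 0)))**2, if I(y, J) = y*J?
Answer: 207025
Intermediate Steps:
I(y, J) = J*y
O(P) = P**2 + 12*P (O(P) = (P**2 + (6 + 5)*P) + P = (P**2 + 11*P) + P = P**2 + 12*P)
(-457 + (I(-1, 0)*O(1) + (2 + 0)))**2 = (-457 + ((0*(-1))*(1*(12 + 1)) + (2 + 0)))**2 = (-457 + (0*(1*13) + 2))**2 = (-457 + (0*13 + 2))**2 = (-457 + (0 + 2))**2 = (-457 + 2)**2 = (-455)**2 = 207025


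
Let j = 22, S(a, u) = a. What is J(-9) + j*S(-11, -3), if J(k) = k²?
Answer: -161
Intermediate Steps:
J(-9) + j*S(-11, -3) = (-9)² + 22*(-11) = 81 - 242 = -161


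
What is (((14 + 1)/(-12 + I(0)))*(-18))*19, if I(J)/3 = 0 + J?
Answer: 855/2 ≈ 427.50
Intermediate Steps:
I(J) = 3*J (I(J) = 3*(0 + J) = 3*J)
(((14 + 1)/(-12 + I(0)))*(-18))*19 = (((14 + 1)/(-12 + 3*0))*(-18))*19 = ((15/(-12 + 0))*(-18))*19 = ((15/(-12))*(-18))*19 = ((15*(-1/12))*(-18))*19 = -5/4*(-18)*19 = (45/2)*19 = 855/2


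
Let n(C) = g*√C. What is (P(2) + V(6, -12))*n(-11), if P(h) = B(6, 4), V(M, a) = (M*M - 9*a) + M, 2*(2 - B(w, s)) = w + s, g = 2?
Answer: 294*I*√11 ≈ 975.09*I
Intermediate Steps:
n(C) = 2*√C
B(w, s) = 2 - s/2 - w/2 (B(w, s) = 2 - (w + s)/2 = 2 - (s + w)/2 = 2 + (-s/2 - w/2) = 2 - s/2 - w/2)
V(M, a) = M + M² - 9*a (V(M, a) = (M² - 9*a) + M = M + M² - 9*a)
P(h) = -3 (P(h) = 2 - ½*4 - ½*6 = 2 - 2 - 3 = -3)
(P(2) + V(6, -12))*n(-11) = (-3 + (6 + 6² - 9*(-12)))*(2*√(-11)) = (-3 + (6 + 36 + 108))*(2*(I*√11)) = (-3 + 150)*(2*I*√11) = 147*(2*I*√11) = 294*I*√11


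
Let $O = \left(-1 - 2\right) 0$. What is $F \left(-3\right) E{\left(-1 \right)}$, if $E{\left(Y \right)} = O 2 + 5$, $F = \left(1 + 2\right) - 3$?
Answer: $0$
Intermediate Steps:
$F = 0$ ($F = 3 - 3 = 0$)
$O = 0$ ($O = \left(-3\right) 0 = 0$)
$E{\left(Y \right)} = 5$ ($E{\left(Y \right)} = 0 \cdot 2 + 5 = 0 + 5 = 5$)
$F \left(-3\right) E{\left(-1 \right)} = 0 \left(-3\right) 5 = 0 \cdot 5 = 0$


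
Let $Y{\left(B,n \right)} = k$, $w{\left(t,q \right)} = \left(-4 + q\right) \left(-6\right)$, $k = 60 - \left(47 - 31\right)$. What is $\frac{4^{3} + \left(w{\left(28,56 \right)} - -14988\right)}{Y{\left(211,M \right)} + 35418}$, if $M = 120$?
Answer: $\frac{7370}{17731} \approx 0.41566$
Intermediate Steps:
$k = 44$ ($k = 60 - \left(47 - 31\right) = 60 - 16 = 44$)
$w{\left(t,q \right)} = 24 - 6 q$
$Y{\left(B,n \right)} = 44$
$\frac{4^{3} + \left(w{\left(28,56 \right)} - -14988\right)}{Y{\left(211,M \right)} + 35418} = \frac{4^{3} + \left(\left(24 - 336\right) - -14988\right)}{44 + 35418} = \frac{64 + \left(\left(24 - 336\right) + 14988\right)}{35462} = \left(64 + \left(-312 + 14988\right)\right) \frac{1}{35462} = \left(64 + 14676\right) \frac{1}{35462} = 14740 \cdot \frac{1}{35462} = \frac{7370}{17731}$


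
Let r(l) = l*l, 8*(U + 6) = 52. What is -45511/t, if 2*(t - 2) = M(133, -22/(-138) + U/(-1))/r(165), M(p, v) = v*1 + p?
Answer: -341974205100/15046507 ≈ -22728.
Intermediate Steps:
U = 1/2 (U = -6 + (1/8)*52 = -6 + 13/2 = 1/2 ≈ 0.50000)
M(p, v) = p + v (M(p, v) = v + p = p + v)
r(l) = l**2
t = 15046507/7514100 (t = 2 + ((133 + (-22/(-138) + (1/2)/(-1)))/(165**2))/2 = 2 + ((133 + (-22*(-1/138) + (1/2)*(-1)))/27225)/2 = 2 + ((133 + (11/69 - 1/2))*(1/27225))/2 = 2 + ((133 - 47/138)*(1/27225))/2 = 2 + ((18307/138)*(1/27225))/2 = 2 + (1/2)*(18307/3757050) = 2 + 18307/7514100 = 15046507/7514100 ≈ 2.0024)
-45511/t = -45511/15046507/7514100 = -45511*7514100/15046507 = -341974205100/15046507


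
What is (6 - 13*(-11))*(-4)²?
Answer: 2384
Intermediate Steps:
(6 - 13*(-11))*(-4)² = (6 + 143)*16 = 149*16 = 2384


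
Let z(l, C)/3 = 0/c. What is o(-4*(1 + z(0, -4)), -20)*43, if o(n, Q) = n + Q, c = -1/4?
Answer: -1032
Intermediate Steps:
c = -¼ (c = -1*¼ = -¼ ≈ -0.25000)
z(l, C) = 0 (z(l, C) = 3*(0/(-¼)) = 3*(0*(-4)) = 3*0 = 0)
o(n, Q) = Q + n
o(-4*(1 + z(0, -4)), -20)*43 = (-20 - 4*(1 + 0))*43 = (-20 - 4*1)*43 = (-20 - 4)*43 = -24*43 = -1032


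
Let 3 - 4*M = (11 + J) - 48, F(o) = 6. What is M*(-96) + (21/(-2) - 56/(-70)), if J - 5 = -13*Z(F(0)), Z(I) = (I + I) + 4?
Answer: -58417/10 ≈ -5841.7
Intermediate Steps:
Z(I) = 4 + 2*I (Z(I) = 2*I + 4 = 4 + 2*I)
J = -203 (J = 5 - 13*(4 + 2*6) = 5 - 13*(4 + 12) = 5 - 13*16 = 5 - 208 = -203)
M = 243/4 (M = ¾ - ((11 - 203) - 48)/4 = ¾ - (-192 - 48)/4 = ¾ - ¼*(-240) = ¾ + 60 = 243/4 ≈ 60.750)
M*(-96) + (21/(-2) - 56/(-70)) = (243/4)*(-96) + (21/(-2) - 56/(-70)) = -5832 + (21*(-½) - 56*(-1/70)) = -5832 + (-21/2 + ⅘) = -5832 - 97/10 = -58417/10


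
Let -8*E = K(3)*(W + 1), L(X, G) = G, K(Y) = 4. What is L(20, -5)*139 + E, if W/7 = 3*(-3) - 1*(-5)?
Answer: -1363/2 ≈ -681.50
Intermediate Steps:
W = -28 (W = 7*(3*(-3) - 1*(-5)) = 7*(-9 + 5) = 7*(-4) = -28)
E = 27/2 (E = -(-28 + 1)/2 = -(-27)/2 = -1/8*(-108) = 27/2 ≈ 13.500)
L(20, -5)*139 + E = -5*139 + 27/2 = -695 + 27/2 = -1363/2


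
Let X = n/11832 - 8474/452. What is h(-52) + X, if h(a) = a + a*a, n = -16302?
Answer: 586476369/222836 ≈ 2631.9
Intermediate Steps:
h(a) = a + a²
X = -4484703/222836 (X = -16302/11832 - 8474/452 = -16302*1/11832 - 8474*1/452 = -2717/1972 - 4237/226 = -4484703/222836 ≈ -20.126)
h(-52) + X = -52*(1 - 52) - 4484703/222836 = -52*(-51) - 4484703/222836 = 2652 - 4484703/222836 = 586476369/222836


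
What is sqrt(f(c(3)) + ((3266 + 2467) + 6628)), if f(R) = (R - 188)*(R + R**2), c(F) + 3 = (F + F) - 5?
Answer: sqrt(11981) ≈ 109.46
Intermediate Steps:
c(F) = -8 + 2*F (c(F) = -3 + ((F + F) - 5) = -3 + (2*F - 5) = -3 + (-5 + 2*F) = -8 + 2*F)
f(R) = (-188 + R)*(R + R**2)
sqrt(f(c(3)) + ((3266 + 2467) + 6628)) = sqrt((-8 + 2*3)*(-188 + (-8 + 2*3)**2 - 187*(-8 + 2*3)) + ((3266 + 2467) + 6628)) = sqrt((-8 + 6)*(-188 + (-8 + 6)**2 - 187*(-8 + 6)) + (5733 + 6628)) = sqrt(-2*(-188 + (-2)**2 - 187*(-2)) + 12361) = sqrt(-2*(-188 + 4 + 374) + 12361) = sqrt(-2*190 + 12361) = sqrt(-380 + 12361) = sqrt(11981)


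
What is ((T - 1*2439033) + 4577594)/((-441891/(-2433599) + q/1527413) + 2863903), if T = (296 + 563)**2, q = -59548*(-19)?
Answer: 1782008913031373509/1774241342475807872 ≈ 1.0044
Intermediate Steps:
q = 1131412
T = 737881 (T = 859**2 = 737881)
((T - 1*2439033) + 4577594)/((-441891/(-2433599) + q/1527413) + 2863903) = ((737881 - 1*2439033) + 4577594)/((-441891/(-2433599) + 1131412/1527413) + 2863903) = ((737881 - 2439033) + 4577594)/((-441891*(-1/2433599) + 1131412*(1/1527413)) + 2863903) = (-1701152 + 4577594)/((441891/2433599 + 1131412/1527413) + 2863903) = 2876442/(3428353169771/3717110749387 + 2863903) = 2876442/(10645448054854847232/3717110749387) = 2876442*(3717110749387/10645448054854847232) = 1782008913031373509/1774241342475807872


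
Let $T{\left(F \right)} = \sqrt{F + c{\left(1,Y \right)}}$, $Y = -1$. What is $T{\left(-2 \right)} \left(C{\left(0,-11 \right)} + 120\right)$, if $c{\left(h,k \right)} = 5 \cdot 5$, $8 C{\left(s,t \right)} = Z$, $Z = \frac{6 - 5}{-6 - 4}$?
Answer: $\frac{9599 \sqrt{23}}{80} \approx 575.44$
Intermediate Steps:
$Z = - \frac{1}{10}$ ($Z = 1 \frac{1}{-10} = 1 \left(- \frac{1}{10}\right) = - \frac{1}{10} \approx -0.1$)
$C{\left(s,t \right)} = - \frac{1}{80}$ ($C{\left(s,t \right)} = \frac{1}{8} \left(- \frac{1}{10}\right) = - \frac{1}{80}$)
$c{\left(h,k \right)} = 25$
$T{\left(F \right)} = \sqrt{25 + F}$ ($T{\left(F \right)} = \sqrt{F + 25} = \sqrt{25 + F}$)
$T{\left(-2 \right)} \left(C{\left(0,-11 \right)} + 120\right) = \sqrt{25 - 2} \left(- \frac{1}{80} + 120\right) = \sqrt{23} \cdot \frac{9599}{80} = \frac{9599 \sqrt{23}}{80}$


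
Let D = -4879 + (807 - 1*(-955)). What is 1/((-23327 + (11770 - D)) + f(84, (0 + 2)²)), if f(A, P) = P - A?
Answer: -1/8520 ≈ -0.00011737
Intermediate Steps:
D = -3117 (D = -4879 + (807 + 955) = -4879 + 1762 = -3117)
1/((-23327 + (11770 - D)) + f(84, (0 + 2)²)) = 1/((-23327 + (11770 - 1*(-3117))) + ((0 + 2)² - 1*84)) = 1/((-23327 + (11770 + 3117)) + (2² - 84)) = 1/((-23327 + 14887) + (4 - 84)) = 1/(-8440 - 80) = 1/(-8520) = -1/8520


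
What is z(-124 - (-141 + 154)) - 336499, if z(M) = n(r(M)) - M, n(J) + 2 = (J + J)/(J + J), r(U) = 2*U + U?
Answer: -336363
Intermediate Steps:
r(U) = 3*U
n(J) = -1 (n(J) = -2 + (J + J)/(J + J) = -2 + (2*J)/((2*J)) = -2 + (2*J)*(1/(2*J)) = -2 + 1 = -1)
z(M) = -1 - M
z(-124 - (-141 + 154)) - 336499 = (-1 - (-124 - (-141 + 154))) - 336499 = (-1 - (-124 - 1*13)) - 336499 = (-1 - (-124 - 13)) - 336499 = (-1 - 1*(-137)) - 336499 = (-1 + 137) - 336499 = 136 - 336499 = -336363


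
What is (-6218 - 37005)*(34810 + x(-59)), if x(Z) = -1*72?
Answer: -1501480574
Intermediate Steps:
x(Z) = -72
(-6218 - 37005)*(34810 + x(-59)) = (-6218 - 37005)*(34810 - 72) = -43223*34738 = -1501480574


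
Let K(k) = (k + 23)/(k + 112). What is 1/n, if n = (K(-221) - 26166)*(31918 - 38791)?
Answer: 109/19601081208 ≈ 5.5609e-9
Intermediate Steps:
K(k) = (23 + k)/(112 + k)
n = 19601081208/109 (n = ((23 - 221)/(112 - 221) - 26166)*(31918 - 38791) = (-198/(-109) - 26166)*(-6873) = (-1/109*(-198) - 26166)*(-6873) = (198/109 - 26166)*(-6873) = -2851896/109*(-6873) = 19601081208/109 ≈ 1.7983e+8)
1/n = 1/(19601081208/109) = 109/19601081208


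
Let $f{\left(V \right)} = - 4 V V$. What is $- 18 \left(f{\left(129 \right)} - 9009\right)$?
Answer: $1360314$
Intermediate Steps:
$f{\left(V \right)} = - 4 V^{2}$
$- 18 \left(f{\left(129 \right)} - 9009\right) = - 18 \left(- 4 \cdot 129^{2} - 9009\right) = - 18 \left(\left(-4\right) 16641 - 9009\right) = - 18 \left(-66564 - 9009\right) = \left(-18\right) \left(-75573\right) = 1360314$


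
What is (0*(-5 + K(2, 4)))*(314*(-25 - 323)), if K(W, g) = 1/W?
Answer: 0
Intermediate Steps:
(0*(-5 + K(2, 4)))*(314*(-25 - 323)) = (0*(-5 + 1/2))*(314*(-25 - 323)) = (0*(-5 + 1/2))*(314*(-348)) = (0*(-9/2))*(-109272) = 0*(-109272) = 0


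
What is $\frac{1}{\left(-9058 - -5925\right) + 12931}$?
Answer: $\frac{1}{9798} \approx 0.00010206$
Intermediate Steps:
$\frac{1}{\left(-9058 - -5925\right) + 12931} = \frac{1}{\left(-9058 + 5925\right) + 12931} = \frac{1}{-3133 + 12931} = \frac{1}{9798}$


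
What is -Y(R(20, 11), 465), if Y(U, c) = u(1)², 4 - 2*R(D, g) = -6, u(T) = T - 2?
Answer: -1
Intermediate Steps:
u(T) = -2 + T
R(D, g) = 5 (R(D, g) = 2 - ½*(-6) = 2 + 3 = 5)
Y(U, c) = 1 (Y(U, c) = (-2 + 1)² = (-1)² = 1)
-Y(R(20, 11), 465) = -1*1 = -1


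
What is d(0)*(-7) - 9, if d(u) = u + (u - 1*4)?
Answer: 19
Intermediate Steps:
d(u) = -4 + 2*u (d(u) = u + (u - 4) = u + (-4 + u) = -4 + 2*u)
d(0)*(-7) - 9 = (-4 + 2*0)*(-7) - 9 = (-4 + 0)*(-7) - 9 = -4*(-7) - 9 = 28 - 9 = 19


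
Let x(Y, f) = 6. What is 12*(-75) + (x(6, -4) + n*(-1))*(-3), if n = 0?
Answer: -918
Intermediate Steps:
12*(-75) + (x(6, -4) + n*(-1))*(-3) = 12*(-75) + (6 + 0*(-1))*(-3) = -900 + (6 + 0)*(-3) = -900 + 6*(-3) = -900 - 18 = -918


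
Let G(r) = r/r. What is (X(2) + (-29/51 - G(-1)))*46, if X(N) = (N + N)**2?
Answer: 33856/51 ≈ 663.84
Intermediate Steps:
X(N) = 4*N**2 (X(N) = (2*N)**2 = 4*N**2)
G(r) = 1
(X(2) + (-29/51 - G(-1)))*46 = (4*2**2 + (-29/51 - 1*1))*46 = (4*4 + (-29*1/51 - 1))*46 = (16 + (-29/51 - 1))*46 = (16 - 80/51)*46 = (736/51)*46 = 33856/51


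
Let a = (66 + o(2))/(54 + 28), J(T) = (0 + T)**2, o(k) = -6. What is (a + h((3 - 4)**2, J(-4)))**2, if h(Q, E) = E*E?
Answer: 110796676/1681 ≈ 65911.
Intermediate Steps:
J(T) = T**2
h(Q, E) = E**2
a = 30/41 (a = (66 - 6)/(54 + 28) = 60/82 = 60*(1/82) = 30/41 ≈ 0.73171)
(a + h((3 - 4)**2, J(-4)))**2 = (30/41 + ((-4)**2)**2)**2 = (30/41 + 16**2)**2 = (30/41 + 256)**2 = (10526/41)**2 = 110796676/1681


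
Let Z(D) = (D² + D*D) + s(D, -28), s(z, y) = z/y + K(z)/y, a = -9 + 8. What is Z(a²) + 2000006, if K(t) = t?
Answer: 28000111/14 ≈ 2.0000e+6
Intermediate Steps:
a = -1
s(z, y) = 2*z/y (s(z, y) = z/y + z/y = 2*z/y)
Z(D) = 2*D² - D/14 (Z(D) = (D² + D*D) + 2*D/(-28) = (D² + D²) + 2*D*(-1/28) = 2*D² - D/14)
Z(a²) + 2000006 = (1/14)*(-1)²*(-1 + 28*(-1)²) + 2000006 = (1/14)*1*(-1 + 28*1) + 2000006 = (1/14)*1*(-1 + 28) + 2000006 = (1/14)*1*27 + 2000006 = 27/14 + 2000006 = 28000111/14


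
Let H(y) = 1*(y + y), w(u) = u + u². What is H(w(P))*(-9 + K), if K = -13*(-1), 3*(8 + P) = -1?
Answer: 4400/9 ≈ 488.89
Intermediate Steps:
P = -25/3 (P = -8 + (⅓)*(-1) = -8 - ⅓ = -25/3 ≈ -8.3333)
K = 13 (K = -1*(-13) = 13)
H(y) = 2*y (H(y) = 1*(2*y) = 2*y)
H(w(P))*(-9 + K) = (2*(-25*(1 - 25/3)/3))*(-9 + 13) = (2*(-25/3*(-22/3)))*4 = (2*(550/9))*4 = (1100/9)*4 = 4400/9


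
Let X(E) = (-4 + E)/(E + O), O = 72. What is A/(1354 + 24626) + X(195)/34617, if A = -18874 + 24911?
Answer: 18601125841/80042119740 ≈ 0.23239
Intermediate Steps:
X(E) = (-4 + E)/(72 + E) (X(E) = (-4 + E)/(E + 72) = (-4 + E)/(72 + E))
A = 6037
A/(1354 + 24626) + X(195)/34617 = 6037/(1354 + 24626) + ((-4 + 195)/(72 + 195))/34617 = 6037/25980 + (191/267)*(1/34617) = 6037/25980 + 191/9242739 = 18601125841/80042119740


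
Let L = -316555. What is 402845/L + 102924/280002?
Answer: -2673876629/2954534437 ≈ -0.90501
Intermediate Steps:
402845/L + 102924/280002 = 402845/(-316555) + 102924/280002 = 402845*(-1/316555) + 102924*(1/280002) = -80569/63311 + 17154/46667 = -2673876629/2954534437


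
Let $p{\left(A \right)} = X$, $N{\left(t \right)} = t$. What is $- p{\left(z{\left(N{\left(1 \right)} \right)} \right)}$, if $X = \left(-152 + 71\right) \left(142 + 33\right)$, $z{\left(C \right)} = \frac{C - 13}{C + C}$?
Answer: $14175$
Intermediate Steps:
$z{\left(C \right)} = \frac{-13 + C}{2 C}$
$X = -14175$ ($X = \left(-81\right) 175 = -14175$)
$p{\left(A \right)} = -14175$
$- p{\left(z{\left(N{\left(1 \right)} \right)} \right)} = \left(-1\right) \left(-14175\right) = 14175$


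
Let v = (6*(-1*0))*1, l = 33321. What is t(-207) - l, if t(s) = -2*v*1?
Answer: -33321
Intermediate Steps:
v = 0 (v = (6*0)*1 = 0*1 = 0)
t(s) = 0 (t(s) = -2*0*1 = 0*1 = 0)
t(-207) - l = 0 - 1*33321 = 0 - 33321 = -33321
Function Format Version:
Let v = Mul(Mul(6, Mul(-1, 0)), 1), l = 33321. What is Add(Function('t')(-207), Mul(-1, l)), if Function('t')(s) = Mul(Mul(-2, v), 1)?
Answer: -33321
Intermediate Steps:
v = 0 (v = Mul(Mul(6, 0), 1) = Mul(0, 1) = 0)
Function('t')(s) = 0 (Function('t')(s) = Mul(Mul(-2, 0), 1) = Mul(0, 1) = 0)
Add(Function('t')(-207), Mul(-1, l)) = Add(0, Mul(-1, 33321)) = Add(0, -33321) = -33321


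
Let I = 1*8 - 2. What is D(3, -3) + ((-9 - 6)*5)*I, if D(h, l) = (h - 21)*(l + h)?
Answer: -450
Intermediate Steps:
D(h, l) = (-21 + h)*(h + l)
I = 6 (I = 8 - 2 = 6)
D(3, -3) + ((-9 - 6)*5)*I = (3**2 - 21*3 - 21*(-3) + 3*(-3)) + ((-9 - 6)*5)*6 = (9 - 63 + 63 - 9) - 15*5*6 = 0 - 75*6 = 0 - 450 = -450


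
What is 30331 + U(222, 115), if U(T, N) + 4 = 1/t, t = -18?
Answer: 545885/18 ≈ 30327.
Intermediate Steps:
U(T, N) = -73/18 (U(T, N) = -4 + 1/(-18) = -4 - 1/18 = -73/18)
30331 + U(222, 115) = 30331 - 73/18 = 545885/18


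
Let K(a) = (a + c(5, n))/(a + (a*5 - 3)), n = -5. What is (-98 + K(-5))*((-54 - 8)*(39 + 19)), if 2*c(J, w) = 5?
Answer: 11620474/33 ≈ 3.5214e+5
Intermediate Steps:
c(J, w) = 5/2 (c(J, w) = (1/2)*5 = 5/2)
K(a) = (5/2 + a)/(-3 + 6*a) (K(a) = (a + 5/2)/(a + (a*5 - 3)) = (5/2 + a)/(a + (5*a - 3)) = (5/2 + a)/(a + (-3 + 5*a)) = (5/2 + a)/(-3 + 6*a))
(-98 + K(-5))*((-54 - 8)*(39 + 19)) = (-98 + (5 + 2*(-5))/(6*(-1 + 2*(-5))))*((-54 - 8)*(39 + 19)) = (-98 + (5 - 10)/(6*(-1 - 10)))*(-62*58) = (-98 + (1/6)*(-5)/(-11))*(-3596) = (-98 + (1/6)*(-1/11)*(-5))*(-3596) = (-98 + 5/66)*(-3596) = -6463/66*(-3596) = 11620474/33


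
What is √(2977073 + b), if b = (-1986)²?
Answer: 79*√1109 ≈ 2630.8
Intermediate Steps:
b = 3944196
√(2977073 + b) = √(2977073 + 3944196) = √6921269 = 79*√1109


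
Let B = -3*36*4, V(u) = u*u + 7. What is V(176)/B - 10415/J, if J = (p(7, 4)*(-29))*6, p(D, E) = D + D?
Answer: -5914609/87696 ≈ -67.444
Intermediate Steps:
V(u) = 7 + u**2 (V(u) = u**2 + 7 = 7 + u**2)
p(D, E) = 2*D
J = -2436 (J = ((2*7)*(-29))*6 = (14*(-29))*6 = -406*6 = -2436)
B = -432 (B = -108*4 = -432)
V(176)/B - 10415/J = (7 + 176**2)/(-432) - 10415/(-2436) = (7 + 30976)*(-1/432) - 10415*(-1/2436) = 30983*(-1/432) + 10415/2436 = -30983/432 + 10415/2436 = -5914609/87696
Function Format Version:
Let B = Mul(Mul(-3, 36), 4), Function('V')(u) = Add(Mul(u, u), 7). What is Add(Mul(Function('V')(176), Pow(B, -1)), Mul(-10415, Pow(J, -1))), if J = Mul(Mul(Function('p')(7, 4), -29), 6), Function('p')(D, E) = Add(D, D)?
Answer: Rational(-5914609, 87696) ≈ -67.444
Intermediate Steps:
Function('V')(u) = Add(7, Pow(u, 2)) (Function('V')(u) = Add(Pow(u, 2), 7) = Add(7, Pow(u, 2)))
Function('p')(D, E) = Mul(2, D)
J = -2436 (J = Mul(Mul(Mul(2, 7), -29), 6) = Mul(Mul(14, -29), 6) = Mul(-406, 6) = -2436)
B = -432 (B = Mul(-108, 4) = -432)
Add(Mul(Function('V')(176), Pow(B, -1)), Mul(-10415, Pow(J, -1))) = Add(Mul(Add(7, Pow(176, 2)), Pow(-432, -1)), Mul(-10415, Pow(-2436, -1))) = Add(Mul(Add(7, 30976), Rational(-1, 432)), Mul(-10415, Rational(-1, 2436))) = Add(Mul(30983, Rational(-1, 432)), Rational(10415, 2436)) = Add(Rational(-30983, 432), Rational(10415, 2436)) = Rational(-5914609, 87696)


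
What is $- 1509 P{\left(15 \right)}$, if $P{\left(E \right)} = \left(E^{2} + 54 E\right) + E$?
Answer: $-1584450$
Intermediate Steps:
$P{\left(E \right)} = E^{2} + 55 E$
$- 1509 P{\left(15 \right)} = - 1509 \cdot 15 \left(55 + 15\right) = - 1509 \cdot 15 \cdot 70 = \left(-1509\right) 1050 = -1584450$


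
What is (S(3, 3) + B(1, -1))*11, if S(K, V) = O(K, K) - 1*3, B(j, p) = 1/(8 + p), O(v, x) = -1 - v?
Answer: -528/7 ≈ -75.429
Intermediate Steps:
S(K, V) = -4 - K (S(K, V) = (-1 - K) - 1*3 = (-1 - K) - 3 = -4 - K)
(S(3, 3) + B(1, -1))*11 = ((-4 - 1*3) + 1/(8 - 1))*11 = ((-4 - 3) + 1/7)*11 = (-7 + ⅐)*11 = -48/7*11 = -528/7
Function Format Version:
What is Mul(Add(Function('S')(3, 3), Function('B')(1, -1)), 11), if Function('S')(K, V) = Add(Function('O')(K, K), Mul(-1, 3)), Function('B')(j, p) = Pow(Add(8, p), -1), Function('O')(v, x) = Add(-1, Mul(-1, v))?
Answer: Rational(-528, 7) ≈ -75.429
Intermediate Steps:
Function('S')(K, V) = Add(-4, Mul(-1, K)) (Function('S')(K, V) = Add(Add(-1, Mul(-1, K)), Mul(-1, 3)) = Add(Add(-1, Mul(-1, K)), -3) = Add(-4, Mul(-1, K)))
Mul(Add(Function('S')(3, 3), Function('B')(1, -1)), 11) = Mul(Add(Add(-4, Mul(-1, 3)), Pow(Add(8, -1), -1)), 11) = Mul(Add(Add(-4, -3), Pow(7, -1)), 11) = Mul(Add(-7, Rational(1, 7)), 11) = Mul(Rational(-48, 7), 11) = Rational(-528, 7)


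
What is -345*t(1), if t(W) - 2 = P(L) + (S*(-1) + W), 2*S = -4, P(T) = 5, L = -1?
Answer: -3450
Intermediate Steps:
S = -2 (S = (½)*(-4) = -2)
t(W) = 9 + W (t(W) = 2 + (5 + (-2*(-1) + W)) = 2 + (5 + (2 + W)) = 2 + (7 + W) = 9 + W)
-345*t(1) = -345*(9 + 1) = -345*10 = -3450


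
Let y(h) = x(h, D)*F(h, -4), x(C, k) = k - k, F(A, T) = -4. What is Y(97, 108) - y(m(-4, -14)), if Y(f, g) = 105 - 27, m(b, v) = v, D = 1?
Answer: 78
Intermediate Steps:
x(C, k) = 0
y(h) = 0 (y(h) = 0*(-4) = 0)
Y(f, g) = 78
Y(97, 108) - y(m(-4, -14)) = 78 - 1*0 = 78 + 0 = 78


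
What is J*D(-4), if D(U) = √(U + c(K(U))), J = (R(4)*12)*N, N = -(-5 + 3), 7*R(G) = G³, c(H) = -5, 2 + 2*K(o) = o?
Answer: 4608*I/7 ≈ 658.29*I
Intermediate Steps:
K(o) = -1 + o/2
R(G) = G³/7
N = 2 (N = -1*(-2) = 2)
J = 1536/7 (J = (((⅐)*4³)*12)*2 = (((⅐)*64)*12)*2 = ((64/7)*12)*2 = (768/7)*2 = 1536/7 ≈ 219.43)
D(U) = √(-5 + U) (D(U) = √(U - 5) = √(-5 + U))
J*D(-4) = 1536*√(-5 - 4)/7 = 1536*√(-9)/7 = 1536*(3*I)/7 = 4608*I/7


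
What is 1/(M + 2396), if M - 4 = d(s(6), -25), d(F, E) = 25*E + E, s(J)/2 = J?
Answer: 1/1750 ≈ 0.00057143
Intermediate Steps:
s(J) = 2*J
d(F, E) = 26*E
M = -646 (M = 4 + 26*(-25) = 4 - 650 = -646)
1/(M + 2396) = 1/(-646 + 2396) = 1/1750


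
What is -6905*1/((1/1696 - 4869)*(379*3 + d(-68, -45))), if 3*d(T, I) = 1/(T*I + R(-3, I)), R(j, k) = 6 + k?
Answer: 13266963180/10636728392017 ≈ 0.0012473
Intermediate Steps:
d(T, I) = 1/(3*(6 + I + I*T)) (d(T, I) = 1/(3*(T*I + (6 + I))) = 1/(3*(I*T + (6 + I))) = 1/(3*(6 + I + I*T)))
-6905*1/((1/1696 - 4869)*(379*3 + d(-68, -45))) = -6905*1/((1/1696 - 4869)*(379*3 + 1/(3*(6 - 45 - 45*(-68))))) = -6905*1/((1137 + 1/(3*(6 - 45 + 3060)))*(1/1696 - 4869)) = -6905*(-1696/(8257823*(1137 + (1/3)/3021))) = -6905*(-1696/(8257823*(1137 + (1/3)*(1/3021)))) = -6905*(-1696/(8257823*(1137 + 1/9063))) = -6905/((10304632/9063)*(-8257823/1696)) = -6905/(-10636728392017/1921356) = -6905*(-1921356/10636728392017) = 13266963180/10636728392017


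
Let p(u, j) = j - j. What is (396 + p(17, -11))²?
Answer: 156816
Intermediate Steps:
p(u, j) = 0
(396 + p(17, -11))² = (396 + 0)² = 396² = 156816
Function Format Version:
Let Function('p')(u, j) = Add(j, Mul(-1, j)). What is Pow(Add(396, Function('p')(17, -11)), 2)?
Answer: 156816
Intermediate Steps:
Function('p')(u, j) = 0
Pow(Add(396, Function('p')(17, -11)), 2) = Pow(Add(396, 0), 2) = Pow(396, 2) = 156816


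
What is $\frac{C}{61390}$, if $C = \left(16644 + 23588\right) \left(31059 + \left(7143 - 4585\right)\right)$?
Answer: $\frac{676239572}{30695} \approx 22031.0$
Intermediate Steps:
$C = 1352479144$ ($C = 40232 \left(31059 + \left(7143 - 4585\right)\right) = 40232 \left(31059 + 2558\right) = 40232 \cdot 33617 = 1352479144$)
$\frac{C}{61390} = \frac{1352479144}{61390} = 1352479144 \cdot \frac{1}{61390} = \frac{676239572}{30695}$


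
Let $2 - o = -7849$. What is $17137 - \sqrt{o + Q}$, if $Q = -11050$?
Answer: $17137 - i \sqrt{3199} \approx 17137.0 - 56.56 i$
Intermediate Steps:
$o = 7851$ ($o = 2 - -7849 = 2 + 7849 = 7851$)
$17137 - \sqrt{o + Q} = 17137 - \sqrt{7851 - 11050} = 17137 - \sqrt{-3199} = 17137 - i \sqrt{3199}$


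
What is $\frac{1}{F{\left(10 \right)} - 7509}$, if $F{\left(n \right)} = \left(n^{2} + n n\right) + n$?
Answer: $- \frac{1}{7299} \approx -0.00013701$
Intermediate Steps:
$F{\left(n \right)} = n + 2 n^{2}$ ($F{\left(n \right)} = \left(n^{2} + n^{2}\right) + n = 2 n^{2} + n = n + 2 n^{2}$)
$\frac{1}{F{\left(10 \right)} - 7509} = \frac{1}{10 \left(1 + 2 \cdot 10\right) - 7509} = \frac{1}{10 \left(1 + 20\right) - 7509} = \frac{1}{10 \cdot 21 - 7509} = \frac{1}{210 - 7509} = \frac{1}{-7299} = - \frac{1}{7299}$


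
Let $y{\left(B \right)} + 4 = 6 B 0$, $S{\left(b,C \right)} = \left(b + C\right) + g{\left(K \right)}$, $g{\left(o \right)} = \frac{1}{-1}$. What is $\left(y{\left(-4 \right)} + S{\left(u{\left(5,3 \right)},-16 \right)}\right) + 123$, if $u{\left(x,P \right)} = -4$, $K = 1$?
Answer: $98$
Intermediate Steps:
$g{\left(o \right)} = -1$
$S{\left(b,C \right)} = -1 + C + b$ ($S{\left(b,C \right)} = \left(b + C\right) - 1 = \left(C + b\right) - 1 = -1 + C + b$)
$y{\left(B \right)} = -4$ ($y{\left(B \right)} = -4 + 6 B 0 = -4 + 0 = -4$)
$\left(y{\left(-4 \right)} + S{\left(u{\left(5,3 \right)},-16 \right)}\right) + 123 = \left(-4 - 21\right) + 123 = -25 + 123 = 98$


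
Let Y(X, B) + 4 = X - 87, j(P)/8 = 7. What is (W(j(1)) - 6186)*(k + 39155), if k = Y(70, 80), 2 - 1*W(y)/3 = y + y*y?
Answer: -616595304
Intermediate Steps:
j(P) = 56 (j(P) = 8*7 = 56)
Y(X, B) = -91 + X (Y(X, B) = -4 + (X - 87) = -4 + (-87 + X) = -91 + X)
W(y) = 6 - 3*y - 3*y² (W(y) = 6 - 3*(y + y*y) = 6 - 3*(y + y²) = 6 + (-3*y - 3*y²) = 6 - 3*y - 3*y²)
k = -21 (k = -91 + 70 = -21)
(W(j(1)) - 6186)*(k + 39155) = ((6 - 3*56 - 3*56²) - 6186)*(-21 + 39155) = ((6 - 168 - 3*3136) - 6186)*39134 = ((6 - 168 - 9408) - 6186)*39134 = (-9570 - 6186)*39134 = -15756*39134 = -616595304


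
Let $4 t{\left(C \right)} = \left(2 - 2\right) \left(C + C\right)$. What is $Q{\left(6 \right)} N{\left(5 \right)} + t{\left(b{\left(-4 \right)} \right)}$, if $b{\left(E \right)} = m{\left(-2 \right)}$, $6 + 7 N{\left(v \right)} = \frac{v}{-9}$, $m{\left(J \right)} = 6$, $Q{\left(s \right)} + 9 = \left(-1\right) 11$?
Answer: $\frac{1180}{63} \approx 18.73$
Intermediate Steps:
$Q{\left(s \right)} = -20$ ($Q{\left(s \right)} = -9 - 11 = -20$)
$N{\left(v \right)} = - \frac{6}{7} - \frac{v}{63}$ ($N{\left(v \right)} = - \frac{6}{7} + \frac{v \frac{1}{-9}}{7} = - \frac{6}{7} + \frac{v \left(- \frac{1}{9}\right)}{7} = - \frac{6}{7} + \frac{\left(- \frac{1}{9}\right) v}{7} = - \frac{6}{7} - \frac{v}{63}$)
$b{\left(E \right)} = 6$
$t{\left(C \right)} = 0$ ($t{\left(C \right)} = \frac{\left(2 - 2\right) \left(C + C\right)}{4} = \frac{0 \cdot 2 C}{4} = \frac{1}{4} \cdot 0 = 0$)
$Q{\left(6 \right)} N{\left(5 \right)} + t{\left(b{\left(-4 \right)} \right)} = - 20 \left(- \frac{6}{7} - \frac{5}{63}\right) + 0 = \left(-20\right) \left(- \frac{59}{63}\right) + 0 = \frac{1180}{63} + 0 = \frac{1180}{63}$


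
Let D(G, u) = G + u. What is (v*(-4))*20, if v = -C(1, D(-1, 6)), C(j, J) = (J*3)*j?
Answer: 1200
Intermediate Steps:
C(j, J) = 3*J*j (C(j, J) = (3*J)*j = 3*J*j)
v = -15 (v = -3*(-1 + 6) = -3*5 = -1*15 = -15)
(v*(-4))*20 = -15*(-4)*20 = 60*20 = 1200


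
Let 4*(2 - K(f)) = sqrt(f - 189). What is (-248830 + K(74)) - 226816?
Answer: -475644 - I*sqrt(115)/4 ≈ -4.7564e+5 - 2.681*I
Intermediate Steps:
K(f) = 2 - sqrt(-189 + f)/4 (K(f) = 2 - sqrt(f - 189)/4 = 2 - sqrt(-189 + f)/4)
(-248830 + K(74)) - 226816 = (-248830 + (2 - sqrt(-189 + 74)/4)) - 226816 = (-248830 + (2 - I*sqrt(115)/4)) - 226816 = (-248828 - I*sqrt(115)/4) - 226816 = -475644 - I*sqrt(115)/4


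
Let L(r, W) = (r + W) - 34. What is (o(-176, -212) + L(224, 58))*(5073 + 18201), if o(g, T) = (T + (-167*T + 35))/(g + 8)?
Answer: 24969123/28 ≈ 8.9175e+5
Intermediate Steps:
L(r, W) = -34 + W + r (L(r, W) = (W + r) - 34 = -34 + W + r)
o(g, T) = (35 - 166*T)/(8 + g) (o(g, T) = (T + (35 - 167*T))/(8 + g) = (35 - 166*T)/(8 + g))
(o(-176, -212) + L(224, 58))*(5073 + 18201) = ((35 - 166*(-212))/(8 - 176) + (-34 + 58 + 224))*(5073 + 18201) = ((35 + 35192)/(-168) + 248)*23274 = (-1/168*35227 + 248)*23274 = (-35227/168 + 248)*23274 = (6437/168)*23274 = 24969123/28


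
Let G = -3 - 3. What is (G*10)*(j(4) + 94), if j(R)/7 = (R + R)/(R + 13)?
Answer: -99240/17 ≈ -5837.6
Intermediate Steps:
G = -6
j(R) = 14*R/(13 + R) (j(R) = 7*((R + R)/(R + 13)) = 7*((2*R)/(13 + R)) = 7*(2*R/(13 + R)) = 14*R/(13 + R))
(G*10)*(j(4) + 94) = (-6*10)*(14*4/(13 + 4) + 94) = -60*(14*4/17 + 94) = -60*(14*4*(1/17) + 94) = -60*(56/17 + 94) = -60*1654/17 = -99240/17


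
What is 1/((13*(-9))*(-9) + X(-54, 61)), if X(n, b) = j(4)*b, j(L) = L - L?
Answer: 1/1053 ≈ 0.00094967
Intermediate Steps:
j(L) = 0
X(n, b) = 0 (X(n, b) = 0*b = 0)
1/((13*(-9))*(-9) + X(-54, 61)) = 1/((13*(-9))*(-9) + 0) = 1/(-117*(-9) + 0) = 1/(1053 + 0) = 1/1053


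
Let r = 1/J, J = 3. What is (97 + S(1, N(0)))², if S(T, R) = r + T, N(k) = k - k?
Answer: 87025/9 ≈ 9669.4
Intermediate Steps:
r = ⅓ (r = 1/3 = ⅓ ≈ 0.33333)
N(k) = 0
S(T, R) = ⅓ + T
(97 + S(1, N(0)))² = (97 + (⅓ + 1))² = (97 + 4/3)² = (295/3)² = 87025/9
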